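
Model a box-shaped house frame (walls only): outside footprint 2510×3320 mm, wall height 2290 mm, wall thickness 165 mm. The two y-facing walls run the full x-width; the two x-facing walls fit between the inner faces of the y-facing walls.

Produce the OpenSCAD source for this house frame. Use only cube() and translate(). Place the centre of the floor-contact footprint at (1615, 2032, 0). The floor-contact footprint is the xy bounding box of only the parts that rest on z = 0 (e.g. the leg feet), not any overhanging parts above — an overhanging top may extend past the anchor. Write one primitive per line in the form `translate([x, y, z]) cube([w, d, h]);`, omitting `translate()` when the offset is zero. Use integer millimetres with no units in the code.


translate([360, 372, 0]) cube([2510, 165, 2290]);
translate([360, 3527, 0]) cube([2510, 165, 2290]);
translate([360, 537, 0]) cube([165, 2990, 2290]);
translate([2705, 537, 0]) cube([165, 2990, 2290]);


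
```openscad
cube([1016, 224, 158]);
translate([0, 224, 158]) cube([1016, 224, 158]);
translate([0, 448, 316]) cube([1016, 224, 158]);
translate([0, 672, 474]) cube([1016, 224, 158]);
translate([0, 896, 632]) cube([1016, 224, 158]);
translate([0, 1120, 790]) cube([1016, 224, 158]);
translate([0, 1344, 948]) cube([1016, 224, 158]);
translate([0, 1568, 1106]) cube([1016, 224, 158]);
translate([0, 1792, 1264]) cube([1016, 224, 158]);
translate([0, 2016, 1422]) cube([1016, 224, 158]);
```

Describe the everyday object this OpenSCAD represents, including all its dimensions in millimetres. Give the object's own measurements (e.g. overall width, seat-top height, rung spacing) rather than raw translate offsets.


A straight staircase of 10 solid steps. Each step is 1016 mm wide (x), 224 mm deep (y, the going) and 158 mm tall (the rise). The first step rests on the floor; each subsequent step sits one going further in +y and one rise higher in +z, directly behind and above the previous step with no overlap.


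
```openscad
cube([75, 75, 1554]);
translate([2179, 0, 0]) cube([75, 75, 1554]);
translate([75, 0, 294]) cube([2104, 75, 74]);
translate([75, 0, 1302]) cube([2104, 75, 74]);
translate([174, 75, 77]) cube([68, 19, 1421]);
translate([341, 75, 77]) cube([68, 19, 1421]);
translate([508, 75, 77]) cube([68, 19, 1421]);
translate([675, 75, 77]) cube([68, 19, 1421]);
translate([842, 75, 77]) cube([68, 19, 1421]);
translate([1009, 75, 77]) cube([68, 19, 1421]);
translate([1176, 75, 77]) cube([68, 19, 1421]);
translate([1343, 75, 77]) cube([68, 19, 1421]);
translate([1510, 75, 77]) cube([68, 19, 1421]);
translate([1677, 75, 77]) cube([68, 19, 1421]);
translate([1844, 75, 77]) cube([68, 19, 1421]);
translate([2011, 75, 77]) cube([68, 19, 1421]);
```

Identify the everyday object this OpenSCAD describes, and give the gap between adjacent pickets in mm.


A fence section. The picket gap is 99 mm.

Two posts, two rails, 12 pickets — a fence section. Span 2104 mm holds 12 pickets of 68 mm with 13 equal gaps: ⌊(2104 − 12·68) / 13⌋ = 99 mm.


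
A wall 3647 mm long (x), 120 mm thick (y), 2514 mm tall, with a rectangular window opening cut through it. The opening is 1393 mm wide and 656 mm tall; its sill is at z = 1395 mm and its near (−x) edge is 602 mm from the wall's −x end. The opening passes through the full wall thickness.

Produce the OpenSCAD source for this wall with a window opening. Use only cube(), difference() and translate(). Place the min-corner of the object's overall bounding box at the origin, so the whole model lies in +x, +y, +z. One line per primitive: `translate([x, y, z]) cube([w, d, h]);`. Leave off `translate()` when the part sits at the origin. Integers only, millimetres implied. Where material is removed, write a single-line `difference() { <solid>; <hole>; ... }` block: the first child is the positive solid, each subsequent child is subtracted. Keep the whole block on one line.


difference() { cube([3647, 120, 2514]); translate([602, 0, 1395]) cube([1393, 120, 656]); }


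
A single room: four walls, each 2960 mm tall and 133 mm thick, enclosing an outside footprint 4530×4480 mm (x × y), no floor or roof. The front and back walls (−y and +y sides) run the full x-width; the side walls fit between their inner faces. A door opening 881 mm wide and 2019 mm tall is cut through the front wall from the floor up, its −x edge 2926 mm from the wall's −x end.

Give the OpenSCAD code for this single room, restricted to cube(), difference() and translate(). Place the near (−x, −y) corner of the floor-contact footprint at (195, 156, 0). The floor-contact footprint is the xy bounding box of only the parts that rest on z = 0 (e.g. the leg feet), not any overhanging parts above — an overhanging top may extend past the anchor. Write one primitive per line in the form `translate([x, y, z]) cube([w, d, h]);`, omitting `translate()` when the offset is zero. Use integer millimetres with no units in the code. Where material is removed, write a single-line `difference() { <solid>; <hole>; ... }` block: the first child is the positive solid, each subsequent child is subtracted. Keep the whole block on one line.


difference() { translate([195, 156, 0]) cube([4530, 133, 2960]); translate([3121, 156, 0]) cube([881, 133, 2019]); }
translate([195, 4503, 0]) cube([4530, 133, 2960]);
translate([195, 289, 0]) cube([133, 4214, 2960]);
translate([4592, 289, 0]) cube([133, 4214, 2960]);


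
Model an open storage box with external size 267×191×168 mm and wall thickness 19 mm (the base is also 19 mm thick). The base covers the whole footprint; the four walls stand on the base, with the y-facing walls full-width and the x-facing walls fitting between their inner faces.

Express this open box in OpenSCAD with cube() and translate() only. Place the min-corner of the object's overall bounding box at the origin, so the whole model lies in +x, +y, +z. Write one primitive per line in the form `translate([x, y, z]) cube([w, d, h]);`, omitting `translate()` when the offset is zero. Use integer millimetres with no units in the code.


cube([267, 191, 19]);
translate([0, 0, 19]) cube([267, 19, 149]);
translate([0, 172, 19]) cube([267, 19, 149]);
translate([0, 19, 19]) cube([19, 153, 149]);
translate([248, 19, 19]) cube([19, 153, 149]);


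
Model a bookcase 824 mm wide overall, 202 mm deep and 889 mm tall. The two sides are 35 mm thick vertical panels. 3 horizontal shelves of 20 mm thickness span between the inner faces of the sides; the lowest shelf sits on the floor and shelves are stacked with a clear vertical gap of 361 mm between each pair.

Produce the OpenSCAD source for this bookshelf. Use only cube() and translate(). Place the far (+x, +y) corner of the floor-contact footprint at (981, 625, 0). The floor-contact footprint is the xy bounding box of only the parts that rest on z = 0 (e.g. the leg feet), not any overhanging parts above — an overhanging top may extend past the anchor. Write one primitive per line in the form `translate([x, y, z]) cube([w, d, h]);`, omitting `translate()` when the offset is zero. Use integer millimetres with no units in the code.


translate([157, 423, 0]) cube([35, 202, 889]);
translate([946, 423, 0]) cube([35, 202, 889]);
translate([192, 423, 0]) cube([754, 202, 20]);
translate([192, 423, 381]) cube([754, 202, 20]);
translate([192, 423, 762]) cube([754, 202, 20]);


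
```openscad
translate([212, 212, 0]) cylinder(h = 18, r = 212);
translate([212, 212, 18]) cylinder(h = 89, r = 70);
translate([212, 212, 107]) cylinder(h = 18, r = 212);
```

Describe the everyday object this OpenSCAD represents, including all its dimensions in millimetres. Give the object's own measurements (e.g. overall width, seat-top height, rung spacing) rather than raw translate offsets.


A spool: two coaxial disc flanges of radius 212 mm and thickness 18 mm, joined by a core cylinder of radius 70 mm and height 89 mm. The lower flange rests on z = 0 and the three cylinders share a vertical axis.


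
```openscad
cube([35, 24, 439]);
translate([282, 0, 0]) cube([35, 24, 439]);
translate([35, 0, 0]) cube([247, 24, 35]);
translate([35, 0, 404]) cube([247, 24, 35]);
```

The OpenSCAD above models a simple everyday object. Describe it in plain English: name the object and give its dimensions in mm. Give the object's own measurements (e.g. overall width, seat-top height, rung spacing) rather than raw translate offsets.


A rectangular picture frame lying in the x–z plane (depth along y). The opening is 247 mm wide (x) by 369 mm tall (z), surrounded by a border 35 mm wide on all four sides. The frame is 24 mm deep and is made of two full-height vertical stiles with two horizontal rails fitted between them.


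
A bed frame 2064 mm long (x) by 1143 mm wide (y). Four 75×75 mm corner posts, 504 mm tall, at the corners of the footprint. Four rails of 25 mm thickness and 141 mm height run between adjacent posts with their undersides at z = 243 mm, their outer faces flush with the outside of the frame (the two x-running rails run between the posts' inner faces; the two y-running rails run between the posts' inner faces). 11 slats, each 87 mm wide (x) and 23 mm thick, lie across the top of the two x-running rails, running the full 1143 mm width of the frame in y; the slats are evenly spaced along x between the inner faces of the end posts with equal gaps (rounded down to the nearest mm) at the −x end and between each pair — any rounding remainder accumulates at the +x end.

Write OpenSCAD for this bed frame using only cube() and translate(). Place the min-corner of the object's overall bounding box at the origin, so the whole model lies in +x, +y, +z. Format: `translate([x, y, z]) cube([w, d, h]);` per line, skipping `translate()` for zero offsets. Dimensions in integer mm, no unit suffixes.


cube([75, 75, 504]);
translate([0, 1068, 0]) cube([75, 75, 504]);
translate([1989, 0, 0]) cube([75, 75, 504]);
translate([1989, 1068, 0]) cube([75, 75, 504]);
translate([75, 0, 243]) cube([1914, 25, 141]);
translate([75, 1118, 243]) cube([1914, 25, 141]);
translate([0, 75, 243]) cube([25, 993, 141]);
translate([2039, 75, 243]) cube([25, 993, 141]);
translate([154, 0, 384]) cube([87, 1143, 23]);
translate([320, 0, 384]) cube([87, 1143, 23]);
translate([486, 0, 384]) cube([87, 1143, 23]);
translate([652, 0, 384]) cube([87, 1143, 23]);
translate([818, 0, 384]) cube([87, 1143, 23]);
translate([984, 0, 384]) cube([87, 1143, 23]);
translate([1150, 0, 384]) cube([87, 1143, 23]);
translate([1316, 0, 384]) cube([87, 1143, 23]);
translate([1482, 0, 384]) cube([87, 1143, 23]);
translate([1648, 0, 384]) cube([87, 1143, 23]);
translate([1814, 0, 384]) cube([87, 1143, 23]);


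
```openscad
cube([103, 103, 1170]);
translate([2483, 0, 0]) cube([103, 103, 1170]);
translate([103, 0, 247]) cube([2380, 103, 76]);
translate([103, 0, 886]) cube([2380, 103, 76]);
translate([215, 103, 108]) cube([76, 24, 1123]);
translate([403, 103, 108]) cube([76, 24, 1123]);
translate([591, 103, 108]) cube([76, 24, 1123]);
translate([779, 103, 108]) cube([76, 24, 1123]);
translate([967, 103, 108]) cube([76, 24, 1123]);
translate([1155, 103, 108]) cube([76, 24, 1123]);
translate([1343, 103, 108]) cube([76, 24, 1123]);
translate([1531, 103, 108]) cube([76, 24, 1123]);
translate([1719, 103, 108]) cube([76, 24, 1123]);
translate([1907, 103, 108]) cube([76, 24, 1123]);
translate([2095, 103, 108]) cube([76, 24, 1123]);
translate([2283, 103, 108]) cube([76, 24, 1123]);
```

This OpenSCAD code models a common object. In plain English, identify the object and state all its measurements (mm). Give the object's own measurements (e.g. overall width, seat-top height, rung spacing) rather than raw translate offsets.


A fence section. Two 103×103 mm posts, 1170 mm tall, stand on the floor with a clear span of 2380 mm between their inner faces. Two horizontal rails of 103×76 mm section span the gap between the posts with their undersides at z = 247 mm and z = 886 mm, flush with the posts' −y face. 12 pickets, each 76 mm wide, 24 mm thick and 1123 mm tall, are fixed to the +y face of the rails with their bottoms at z = 108 mm, spaced across the span with a 112 mm gap after the −x post and between neighbouring pickets, with 124 mm left before the +x post.


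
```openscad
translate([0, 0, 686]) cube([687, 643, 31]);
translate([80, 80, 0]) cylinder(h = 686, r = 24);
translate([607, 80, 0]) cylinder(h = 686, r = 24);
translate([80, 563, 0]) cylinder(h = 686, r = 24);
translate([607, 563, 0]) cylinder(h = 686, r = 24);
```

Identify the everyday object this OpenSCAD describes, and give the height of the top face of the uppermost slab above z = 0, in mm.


A table. The table height is 717 mm.

A 687×643×31 slab sits at z = 686 on four Ø48 mm round legs — a table. The top surface is at 686 + 31 = 717 mm.


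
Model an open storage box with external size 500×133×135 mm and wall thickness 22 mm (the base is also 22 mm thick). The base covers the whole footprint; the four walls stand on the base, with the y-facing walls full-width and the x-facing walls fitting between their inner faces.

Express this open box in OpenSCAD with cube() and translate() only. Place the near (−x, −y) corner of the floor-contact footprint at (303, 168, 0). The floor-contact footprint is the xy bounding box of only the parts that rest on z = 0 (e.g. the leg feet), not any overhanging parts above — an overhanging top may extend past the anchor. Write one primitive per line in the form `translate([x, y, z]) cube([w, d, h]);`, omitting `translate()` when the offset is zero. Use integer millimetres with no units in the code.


translate([303, 168, 0]) cube([500, 133, 22]);
translate([303, 168, 22]) cube([500, 22, 113]);
translate([303, 279, 22]) cube([500, 22, 113]);
translate([303, 190, 22]) cube([22, 89, 113]);
translate([781, 190, 22]) cube([22, 89, 113]);


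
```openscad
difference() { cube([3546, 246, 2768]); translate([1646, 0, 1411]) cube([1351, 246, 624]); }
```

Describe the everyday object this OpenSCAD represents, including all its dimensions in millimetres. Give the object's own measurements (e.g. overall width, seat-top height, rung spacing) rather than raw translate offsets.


A wall 3546 mm long (x), 246 mm thick (y), 2768 mm tall, with a rectangular window opening cut through it. The opening is 1351 mm wide and 624 mm tall; its sill is at z = 1411 mm and its near (−x) edge is 1646 mm from the wall's −x end. The opening passes through the full wall thickness.


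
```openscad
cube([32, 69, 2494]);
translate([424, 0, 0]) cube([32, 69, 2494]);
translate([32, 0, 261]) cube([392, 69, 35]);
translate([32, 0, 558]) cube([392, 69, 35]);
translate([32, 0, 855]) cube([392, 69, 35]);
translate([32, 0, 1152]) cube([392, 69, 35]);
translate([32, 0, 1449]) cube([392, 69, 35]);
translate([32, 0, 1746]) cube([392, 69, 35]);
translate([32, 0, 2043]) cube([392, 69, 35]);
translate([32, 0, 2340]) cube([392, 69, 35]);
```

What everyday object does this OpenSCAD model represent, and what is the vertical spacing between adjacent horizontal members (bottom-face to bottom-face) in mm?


A ladder. The rung spacing is 297 mm.

Two tall 32×69 posts with 8 short bars between them — a ladder. Adjacent rungs sit at z = 261 and z = 558, so the spacing is 558 − 261 = 297 mm.


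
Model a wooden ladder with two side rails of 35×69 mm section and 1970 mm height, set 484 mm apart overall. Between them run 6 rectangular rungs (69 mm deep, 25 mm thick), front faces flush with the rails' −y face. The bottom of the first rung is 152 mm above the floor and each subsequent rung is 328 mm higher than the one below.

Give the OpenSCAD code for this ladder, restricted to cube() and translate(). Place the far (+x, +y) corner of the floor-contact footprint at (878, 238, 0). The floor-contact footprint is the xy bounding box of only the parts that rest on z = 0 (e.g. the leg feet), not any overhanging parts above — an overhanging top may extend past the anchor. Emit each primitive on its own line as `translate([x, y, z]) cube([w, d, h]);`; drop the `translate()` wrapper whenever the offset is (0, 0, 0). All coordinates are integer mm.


translate([394, 169, 0]) cube([35, 69, 1970]);
translate([843, 169, 0]) cube([35, 69, 1970]);
translate([429, 169, 152]) cube([414, 69, 25]);
translate([429, 169, 480]) cube([414, 69, 25]);
translate([429, 169, 808]) cube([414, 69, 25]);
translate([429, 169, 1136]) cube([414, 69, 25]);
translate([429, 169, 1464]) cube([414, 69, 25]);
translate([429, 169, 1792]) cube([414, 69, 25]);


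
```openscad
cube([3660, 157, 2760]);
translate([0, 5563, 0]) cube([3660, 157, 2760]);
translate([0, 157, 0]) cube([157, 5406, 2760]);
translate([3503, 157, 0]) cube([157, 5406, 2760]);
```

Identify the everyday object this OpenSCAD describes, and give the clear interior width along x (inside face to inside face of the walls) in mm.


A house (or room) frame. The interior width is 3346 mm.

Four 2760 mm walls enclosing a rectangle with no floor or roof — a room or house frame. Outside width is 3660 mm and wall thickness is 157 mm, so the interior width is 3660 − 2 × 157 = 3346 mm.


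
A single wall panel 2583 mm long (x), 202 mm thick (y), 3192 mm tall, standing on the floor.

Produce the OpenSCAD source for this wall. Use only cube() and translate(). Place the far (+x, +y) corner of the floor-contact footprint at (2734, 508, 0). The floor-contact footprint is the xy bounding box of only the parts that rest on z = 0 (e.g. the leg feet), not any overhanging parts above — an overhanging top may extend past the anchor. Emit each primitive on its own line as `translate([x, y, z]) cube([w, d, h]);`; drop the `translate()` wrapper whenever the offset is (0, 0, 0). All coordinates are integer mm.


translate([151, 306, 0]) cube([2583, 202, 3192]);


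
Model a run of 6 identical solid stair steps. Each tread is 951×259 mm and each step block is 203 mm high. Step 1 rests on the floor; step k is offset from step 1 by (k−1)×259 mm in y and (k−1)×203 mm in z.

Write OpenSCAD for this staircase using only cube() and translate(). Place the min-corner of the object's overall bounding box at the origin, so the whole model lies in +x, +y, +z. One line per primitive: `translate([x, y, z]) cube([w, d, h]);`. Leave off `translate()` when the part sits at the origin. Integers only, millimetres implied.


cube([951, 259, 203]);
translate([0, 259, 203]) cube([951, 259, 203]);
translate([0, 518, 406]) cube([951, 259, 203]);
translate([0, 777, 609]) cube([951, 259, 203]);
translate([0, 1036, 812]) cube([951, 259, 203]);
translate([0, 1295, 1015]) cube([951, 259, 203]);


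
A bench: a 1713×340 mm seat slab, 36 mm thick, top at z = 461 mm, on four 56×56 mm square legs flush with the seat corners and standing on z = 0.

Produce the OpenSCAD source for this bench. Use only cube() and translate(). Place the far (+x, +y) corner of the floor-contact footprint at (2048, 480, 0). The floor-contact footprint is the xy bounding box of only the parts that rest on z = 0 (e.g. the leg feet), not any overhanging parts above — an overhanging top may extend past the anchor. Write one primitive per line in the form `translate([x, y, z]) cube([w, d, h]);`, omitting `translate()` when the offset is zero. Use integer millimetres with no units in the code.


translate([335, 140, 425]) cube([1713, 340, 36]);
translate([335, 140, 0]) cube([56, 56, 425]);
translate([335, 424, 0]) cube([56, 56, 425]);
translate([1992, 140, 0]) cube([56, 56, 425]);
translate([1992, 424, 0]) cube([56, 56, 425]);


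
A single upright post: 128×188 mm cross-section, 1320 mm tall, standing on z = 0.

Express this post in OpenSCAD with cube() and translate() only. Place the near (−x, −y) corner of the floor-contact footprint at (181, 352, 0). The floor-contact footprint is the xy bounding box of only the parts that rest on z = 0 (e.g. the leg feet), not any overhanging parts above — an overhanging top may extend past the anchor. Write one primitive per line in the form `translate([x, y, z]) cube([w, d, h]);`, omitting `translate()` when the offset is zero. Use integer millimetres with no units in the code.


translate([181, 352, 0]) cube([128, 188, 1320]);


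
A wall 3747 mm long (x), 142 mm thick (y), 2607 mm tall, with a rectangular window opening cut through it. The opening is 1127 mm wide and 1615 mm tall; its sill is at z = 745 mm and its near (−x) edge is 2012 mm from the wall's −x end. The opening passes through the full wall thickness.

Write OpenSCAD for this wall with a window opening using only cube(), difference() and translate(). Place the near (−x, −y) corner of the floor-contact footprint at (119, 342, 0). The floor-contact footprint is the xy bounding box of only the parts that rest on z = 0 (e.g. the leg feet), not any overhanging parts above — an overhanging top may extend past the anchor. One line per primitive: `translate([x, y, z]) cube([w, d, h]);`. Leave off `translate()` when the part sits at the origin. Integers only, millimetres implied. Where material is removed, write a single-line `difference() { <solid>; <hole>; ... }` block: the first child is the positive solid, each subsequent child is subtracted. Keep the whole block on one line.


difference() { translate([119, 342, 0]) cube([3747, 142, 2607]); translate([2131, 342, 745]) cube([1127, 142, 1615]); }


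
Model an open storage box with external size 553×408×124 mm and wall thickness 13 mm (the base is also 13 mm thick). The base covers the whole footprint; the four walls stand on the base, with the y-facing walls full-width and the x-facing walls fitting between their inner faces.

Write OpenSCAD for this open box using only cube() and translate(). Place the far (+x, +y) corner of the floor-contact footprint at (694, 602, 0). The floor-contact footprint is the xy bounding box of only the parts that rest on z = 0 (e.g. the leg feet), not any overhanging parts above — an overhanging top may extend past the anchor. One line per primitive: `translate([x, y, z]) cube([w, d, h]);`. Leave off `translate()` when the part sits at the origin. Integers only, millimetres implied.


translate([141, 194, 0]) cube([553, 408, 13]);
translate([141, 194, 13]) cube([553, 13, 111]);
translate([141, 589, 13]) cube([553, 13, 111]);
translate([141, 207, 13]) cube([13, 382, 111]);
translate([681, 207, 13]) cube([13, 382, 111]);


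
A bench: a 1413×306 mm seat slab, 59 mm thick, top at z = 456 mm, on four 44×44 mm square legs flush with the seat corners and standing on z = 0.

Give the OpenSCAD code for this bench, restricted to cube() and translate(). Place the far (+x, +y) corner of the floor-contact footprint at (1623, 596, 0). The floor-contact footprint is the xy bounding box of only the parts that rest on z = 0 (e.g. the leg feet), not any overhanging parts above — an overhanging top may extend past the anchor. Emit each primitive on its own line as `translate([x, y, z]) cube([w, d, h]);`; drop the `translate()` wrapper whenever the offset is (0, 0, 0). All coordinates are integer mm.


// leg_h = 456 − 59 = 397
translate([210, 290, 397]) cube([1413, 306, 59]);
translate([210, 290, 0]) cube([44, 44, 397]);
translate([210, 552, 0]) cube([44, 44, 397]);
translate([1579, 290, 0]) cube([44, 44, 397]);
translate([1579, 552, 0]) cube([44, 44, 397]);


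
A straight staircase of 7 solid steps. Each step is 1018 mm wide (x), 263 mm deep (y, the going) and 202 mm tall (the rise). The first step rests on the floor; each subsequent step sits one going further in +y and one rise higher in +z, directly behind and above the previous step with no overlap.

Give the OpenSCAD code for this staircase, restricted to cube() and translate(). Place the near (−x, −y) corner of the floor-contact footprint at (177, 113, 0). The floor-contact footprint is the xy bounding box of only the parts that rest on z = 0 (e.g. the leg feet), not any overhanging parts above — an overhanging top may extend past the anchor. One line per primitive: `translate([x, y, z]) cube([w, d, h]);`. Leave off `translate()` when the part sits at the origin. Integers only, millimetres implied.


translate([177, 113, 0]) cube([1018, 263, 202]);
translate([177, 376, 202]) cube([1018, 263, 202]);
translate([177, 639, 404]) cube([1018, 263, 202]);
translate([177, 902, 606]) cube([1018, 263, 202]);
translate([177, 1165, 808]) cube([1018, 263, 202]);
translate([177, 1428, 1010]) cube([1018, 263, 202]);
translate([177, 1691, 1212]) cube([1018, 263, 202]);


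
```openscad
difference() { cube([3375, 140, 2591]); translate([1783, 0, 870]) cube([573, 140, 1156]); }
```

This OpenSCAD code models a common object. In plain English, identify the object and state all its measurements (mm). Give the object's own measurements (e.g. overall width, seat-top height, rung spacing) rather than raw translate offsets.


A wall 3375 mm long (x), 140 mm thick (y), 2591 mm tall, with a rectangular window opening cut through it. The opening is 573 mm wide and 1156 mm tall; its sill is at z = 870 mm and its near (−x) edge is 1783 mm from the wall's −x end. The opening passes through the full wall thickness.


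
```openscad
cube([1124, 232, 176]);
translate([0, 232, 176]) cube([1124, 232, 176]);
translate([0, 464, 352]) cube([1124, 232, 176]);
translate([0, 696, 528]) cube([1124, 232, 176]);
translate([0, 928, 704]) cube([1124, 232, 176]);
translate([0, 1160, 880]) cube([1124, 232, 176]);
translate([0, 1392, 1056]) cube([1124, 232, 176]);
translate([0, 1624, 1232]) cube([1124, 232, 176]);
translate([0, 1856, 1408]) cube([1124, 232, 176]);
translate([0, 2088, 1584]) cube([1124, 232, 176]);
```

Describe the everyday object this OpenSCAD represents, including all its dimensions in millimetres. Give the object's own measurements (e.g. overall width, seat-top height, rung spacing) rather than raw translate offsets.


A straight staircase of 10 solid steps. Each step is 1124 mm wide (x), 232 mm deep (y, the going) and 176 mm tall (the rise). The first step rests on the floor; each subsequent step sits one going further in +y and one rise higher in +z, directly behind and above the previous step with no overlap.


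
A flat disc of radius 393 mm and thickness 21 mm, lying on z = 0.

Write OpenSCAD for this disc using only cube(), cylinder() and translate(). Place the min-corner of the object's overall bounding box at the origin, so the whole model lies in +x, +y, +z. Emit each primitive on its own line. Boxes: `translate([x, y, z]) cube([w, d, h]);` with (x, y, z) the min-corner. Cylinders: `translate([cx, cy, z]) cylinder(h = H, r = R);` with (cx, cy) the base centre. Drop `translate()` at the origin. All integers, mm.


translate([393, 393, 0]) cylinder(h = 21, r = 393);


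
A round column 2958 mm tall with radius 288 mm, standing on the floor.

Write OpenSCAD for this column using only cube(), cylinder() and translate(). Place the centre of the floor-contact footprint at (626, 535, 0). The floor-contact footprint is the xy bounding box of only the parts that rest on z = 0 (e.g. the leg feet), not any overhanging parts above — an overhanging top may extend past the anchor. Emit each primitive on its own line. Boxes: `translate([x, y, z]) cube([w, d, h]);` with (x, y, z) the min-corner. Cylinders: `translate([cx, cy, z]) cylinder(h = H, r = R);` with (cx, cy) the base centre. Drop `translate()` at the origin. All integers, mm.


translate([626, 535, 0]) cylinder(h = 2958, r = 288);


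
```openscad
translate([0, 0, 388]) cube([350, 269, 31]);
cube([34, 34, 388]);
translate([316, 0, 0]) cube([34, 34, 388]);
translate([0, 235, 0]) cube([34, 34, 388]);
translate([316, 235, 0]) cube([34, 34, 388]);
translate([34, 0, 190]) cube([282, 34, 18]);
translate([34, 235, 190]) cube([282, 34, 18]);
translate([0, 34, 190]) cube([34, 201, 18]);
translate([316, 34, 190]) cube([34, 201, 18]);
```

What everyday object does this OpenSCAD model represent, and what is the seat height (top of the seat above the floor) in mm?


A stool. The seat height is 419 mm.

A 350×269×31 slab at z = 388 on four corner posts — a stool. The seat top is 388 + 31 = 419 mm.


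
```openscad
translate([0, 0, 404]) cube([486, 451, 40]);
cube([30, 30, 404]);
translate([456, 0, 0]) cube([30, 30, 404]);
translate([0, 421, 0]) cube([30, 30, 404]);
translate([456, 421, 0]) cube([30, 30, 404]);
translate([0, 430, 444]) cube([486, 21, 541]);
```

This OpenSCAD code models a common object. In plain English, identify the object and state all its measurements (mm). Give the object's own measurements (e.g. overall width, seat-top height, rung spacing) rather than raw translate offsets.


A chair. The seat is a 486×451×40 mm slab with its top at z = 444 mm, on four 30×30 mm corner legs (flush with the seat edges, standing on z = 0). A flat backrest 21 mm thick, 541 mm tall, spans the full seat width and rises from the seat top along its +y edge, rear face flush with the rear of the seat.


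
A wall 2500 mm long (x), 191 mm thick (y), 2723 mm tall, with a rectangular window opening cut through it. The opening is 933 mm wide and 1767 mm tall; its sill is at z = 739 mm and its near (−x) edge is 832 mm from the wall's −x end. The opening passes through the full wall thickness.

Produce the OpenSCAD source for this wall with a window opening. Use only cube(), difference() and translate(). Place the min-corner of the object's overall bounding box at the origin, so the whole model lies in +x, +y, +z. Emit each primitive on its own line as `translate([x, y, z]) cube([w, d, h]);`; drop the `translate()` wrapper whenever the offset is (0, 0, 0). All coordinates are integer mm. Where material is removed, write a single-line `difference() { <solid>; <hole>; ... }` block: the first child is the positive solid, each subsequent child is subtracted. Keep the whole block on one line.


difference() { cube([2500, 191, 2723]); translate([832, 0, 739]) cube([933, 191, 1767]); }


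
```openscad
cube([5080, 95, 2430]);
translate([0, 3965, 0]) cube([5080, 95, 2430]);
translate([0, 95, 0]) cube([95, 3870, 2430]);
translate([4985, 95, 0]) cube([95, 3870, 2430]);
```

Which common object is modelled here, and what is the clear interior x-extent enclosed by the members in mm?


A house (or room) frame. The interior width is 4890 mm.

Four 2430 mm walls enclosing a rectangle with no floor or roof — a room or house frame. Outside width is 5080 mm and wall thickness is 95 mm, so the interior width is 5080 − 2 × 95 = 4890 mm.


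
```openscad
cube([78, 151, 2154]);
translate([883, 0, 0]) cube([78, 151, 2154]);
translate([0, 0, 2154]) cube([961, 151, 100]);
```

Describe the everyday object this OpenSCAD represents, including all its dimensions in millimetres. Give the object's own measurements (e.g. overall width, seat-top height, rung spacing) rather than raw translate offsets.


A door frame. The clear opening is 805 mm wide and 2154 mm high. Two 78 mm wide jambs, 151 mm deep, stand either side of the opening from the floor to the top of the opening. A 100 mm thick head sits across the top of both jambs, spanning the full outside width of the frame.


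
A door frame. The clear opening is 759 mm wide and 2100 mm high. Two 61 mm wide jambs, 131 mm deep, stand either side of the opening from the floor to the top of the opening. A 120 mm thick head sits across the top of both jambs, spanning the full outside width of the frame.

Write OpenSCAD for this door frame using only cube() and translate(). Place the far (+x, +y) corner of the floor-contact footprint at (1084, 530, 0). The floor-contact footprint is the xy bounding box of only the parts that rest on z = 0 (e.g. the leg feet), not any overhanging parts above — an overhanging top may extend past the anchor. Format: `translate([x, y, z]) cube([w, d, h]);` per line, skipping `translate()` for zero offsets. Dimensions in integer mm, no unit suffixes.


translate([203, 399, 0]) cube([61, 131, 2100]);
translate([1023, 399, 0]) cube([61, 131, 2100]);
translate([203, 399, 2100]) cube([881, 131, 120]);


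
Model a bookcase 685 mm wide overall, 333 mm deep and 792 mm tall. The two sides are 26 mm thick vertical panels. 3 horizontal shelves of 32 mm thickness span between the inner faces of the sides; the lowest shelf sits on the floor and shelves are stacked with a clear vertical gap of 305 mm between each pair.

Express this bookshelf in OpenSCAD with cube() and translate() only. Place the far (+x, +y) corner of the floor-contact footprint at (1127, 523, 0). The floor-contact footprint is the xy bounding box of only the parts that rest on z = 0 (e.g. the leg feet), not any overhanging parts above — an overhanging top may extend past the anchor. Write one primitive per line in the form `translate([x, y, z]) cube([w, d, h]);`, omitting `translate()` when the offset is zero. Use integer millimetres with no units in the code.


translate([442, 190, 0]) cube([26, 333, 792]);
translate([1101, 190, 0]) cube([26, 333, 792]);
translate([468, 190, 0]) cube([633, 333, 32]);
translate([468, 190, 337]) cube([633, 333, 32]);
translate([468, 190, 674]) cube([633, 333, 32]);


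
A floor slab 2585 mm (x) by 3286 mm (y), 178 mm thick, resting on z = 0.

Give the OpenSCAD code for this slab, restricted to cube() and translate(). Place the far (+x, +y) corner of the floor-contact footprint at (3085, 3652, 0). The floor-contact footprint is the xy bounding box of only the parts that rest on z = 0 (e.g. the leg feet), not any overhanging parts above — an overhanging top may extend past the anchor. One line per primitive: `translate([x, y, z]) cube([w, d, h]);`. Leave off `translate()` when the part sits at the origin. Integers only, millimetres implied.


translate([500, 366, 0]) cube([2585, 3286, 178]);


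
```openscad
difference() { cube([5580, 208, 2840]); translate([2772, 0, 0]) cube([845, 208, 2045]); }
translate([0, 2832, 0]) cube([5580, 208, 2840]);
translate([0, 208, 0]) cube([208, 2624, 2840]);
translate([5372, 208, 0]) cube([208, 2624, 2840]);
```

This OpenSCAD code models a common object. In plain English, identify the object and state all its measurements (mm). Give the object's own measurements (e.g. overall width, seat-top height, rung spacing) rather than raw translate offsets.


A single room: four walls, each 2840 mm tall and 208 mm thick, enclosing an outside footprint 5580×3040 mm (x × y), no floor or roof. The front and back walls (−y and +y sides) run the full x-width; the side walls fit between their inner faces. A door opening 845 mm wide and 2045 mm tall is cut through the front wall from the floor up, its −x edge 2772 mm from the wall's −x end.


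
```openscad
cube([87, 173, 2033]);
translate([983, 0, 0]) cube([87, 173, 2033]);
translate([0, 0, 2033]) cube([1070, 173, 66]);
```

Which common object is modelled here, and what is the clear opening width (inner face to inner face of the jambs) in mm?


A door frame. The clear opening width is 896 mm.

Two 2033 mm tall posts with a header on top — a door frame. The left jamb is 87 mm wide at x = 0; the right jamb starts at x = 983. The clear opening is 983 − 87 = 896 mm.


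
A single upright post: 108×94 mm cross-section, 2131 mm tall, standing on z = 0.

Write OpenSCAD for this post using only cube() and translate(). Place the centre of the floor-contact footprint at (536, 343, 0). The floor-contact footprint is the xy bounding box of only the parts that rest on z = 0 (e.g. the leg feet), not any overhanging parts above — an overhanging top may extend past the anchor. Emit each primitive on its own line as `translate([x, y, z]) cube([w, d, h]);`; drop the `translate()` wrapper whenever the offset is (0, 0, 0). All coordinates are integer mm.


translate([482, 296, 0]) cube([108, 94, 2131]);


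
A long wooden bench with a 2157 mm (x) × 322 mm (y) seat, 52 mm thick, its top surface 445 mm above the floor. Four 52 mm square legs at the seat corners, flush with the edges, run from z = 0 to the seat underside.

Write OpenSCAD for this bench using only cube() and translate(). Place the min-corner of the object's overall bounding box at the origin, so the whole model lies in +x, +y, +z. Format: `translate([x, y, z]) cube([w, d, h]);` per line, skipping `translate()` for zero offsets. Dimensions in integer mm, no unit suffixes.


translate([0, 0, 393]) cube([2157, 322, 52]);
cube([52, 52, 393]);
translate([0, 270, 0]) cube([52, 52, 393]);
translate([2105, 0, 0]) cube([52, 52, 393]);
translate([2105, 270, 0]) cube([52, 52, 393]);


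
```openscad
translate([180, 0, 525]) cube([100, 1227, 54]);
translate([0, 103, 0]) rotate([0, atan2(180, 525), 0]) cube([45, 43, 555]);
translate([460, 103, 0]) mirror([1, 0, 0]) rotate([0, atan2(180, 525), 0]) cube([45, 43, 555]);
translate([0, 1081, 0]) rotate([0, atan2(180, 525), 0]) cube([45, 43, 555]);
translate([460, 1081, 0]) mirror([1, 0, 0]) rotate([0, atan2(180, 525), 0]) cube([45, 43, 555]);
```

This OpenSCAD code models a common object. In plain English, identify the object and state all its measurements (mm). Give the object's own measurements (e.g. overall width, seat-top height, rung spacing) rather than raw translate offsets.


A sawhorse. A 100×1227×54 mm beam (x, y, z) sits on two A-frame leg pairs. Each pair is two raked legs of 45×43 mm section (43 mm along y) splaying symmetrically in x. Each leg rises 525 mm vertically over 180 mm of horizontal reach and is 555 mm long along its own axis. Every leg's outer bottom edge rests on the floor and its outer top edge meets a bottom edge of the beam — the left legs (tilting toward +x) meet the beam's −x bottom edge, the right legs (their mirror images, tilting toward −x) meet its +x bottom edge — so the leg tops tuck under the beam, the beam's underside is 525 mm above the floor, and the feet are 460 mm apart outside-to-outside with the beam centred between them. The two leg pairs are set in 103 mm from either end of the beam.


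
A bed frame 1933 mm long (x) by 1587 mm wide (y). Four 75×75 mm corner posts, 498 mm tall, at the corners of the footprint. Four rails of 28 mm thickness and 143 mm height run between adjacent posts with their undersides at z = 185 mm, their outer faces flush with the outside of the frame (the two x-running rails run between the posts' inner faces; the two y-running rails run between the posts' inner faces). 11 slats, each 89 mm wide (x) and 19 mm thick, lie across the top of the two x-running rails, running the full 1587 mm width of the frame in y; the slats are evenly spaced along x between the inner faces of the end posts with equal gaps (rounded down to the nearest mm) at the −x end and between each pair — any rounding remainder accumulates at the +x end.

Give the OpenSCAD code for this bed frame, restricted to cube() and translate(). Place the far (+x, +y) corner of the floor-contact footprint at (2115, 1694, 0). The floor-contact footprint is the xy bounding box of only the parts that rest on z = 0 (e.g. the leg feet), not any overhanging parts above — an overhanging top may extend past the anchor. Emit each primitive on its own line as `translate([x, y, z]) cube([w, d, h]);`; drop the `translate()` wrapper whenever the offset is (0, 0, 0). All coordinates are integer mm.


translate([182, 107, 0]) cube([75, 75, 498]);
translate([182, 1619, 0]) cube([75, 75, 498]);
translate([2040, 107, 0]) cube([75, 75, 498]);
translate([2040, 1619, 0]) cube([75, 75, 498]);
translate([257, 107, 185]) cube([1783, 28, 143]);
translate([257, 1666, 185]) cube([1783, 28, 143]);
translate([182, 182, 185]) cube([28, 1437, 143]);
translate([2087, 182, 185]) cube([28, 1437, 143]);
translate([324, 107, 328]) cube([89, 1587, 19]);
translate([480, 107, 328]) cube([89, 1587, 19]);
translate([636, 107, 328]) cube([89, 1587, 19]);
translate([792, 107, 328]) cube([89, 1587, 19]);
translate([948, 107, 328]) cube([89, 1587, 19]);
translate([1104, 107, 328]) cube([89, 1587, 19]);
translate([1260, 107, 328]) cube([89, 1587, 19]);
translate([1416, 107, 328]) cube([89, 1587, 19]);
translate([1572, 107, 328]) cube([89, 1587, 19]);
translate([1728, 107, 328]) cube([89, 1587, 19]);
translate([1884, 107, 328]) cube([89, 1587, 19]);


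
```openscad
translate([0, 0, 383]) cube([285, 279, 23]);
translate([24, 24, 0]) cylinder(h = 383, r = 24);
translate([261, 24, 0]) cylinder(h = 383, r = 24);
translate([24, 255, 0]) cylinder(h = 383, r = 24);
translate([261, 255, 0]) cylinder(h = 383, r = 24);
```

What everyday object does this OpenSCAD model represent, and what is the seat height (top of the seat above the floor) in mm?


A stool. The seat height is 406 mm.

A 285×279×23 slab at z = 383 on four corner cylinders — a stool. The seat top is 383 + 23 = 406 mm.
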